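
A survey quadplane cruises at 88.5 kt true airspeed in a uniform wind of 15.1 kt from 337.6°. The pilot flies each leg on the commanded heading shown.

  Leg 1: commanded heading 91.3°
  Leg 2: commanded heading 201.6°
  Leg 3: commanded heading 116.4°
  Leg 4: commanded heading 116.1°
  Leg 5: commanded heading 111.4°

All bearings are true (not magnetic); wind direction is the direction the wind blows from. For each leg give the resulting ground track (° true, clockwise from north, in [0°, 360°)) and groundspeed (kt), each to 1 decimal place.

Leg 1: track=99.6°, groundspeed=95.6 kt
Leg 2: track=195.6°, groundspeed=99.9 kt
Leg 3: track=122.1°, groundspeed=100.4 kt
Leg 4: track=121.8°, groundspeed=100.3 kt
Leg 5: track=117.7°, groundspeed=99.5 kt

Leg 1: heading 91.3°; drift +8.3° → track 99.6°, groundspeed 95.6 kt
Leg 2: heading 201.6°; drift -6.0° → track 195.6°, groundspeed 99.9 kt
Leg 3: heading 116.4°; drift +5.7° → track 122.1°, groundspeed 100.4 kt
Leg 4: heading 116.1°; drift +5.7° → track 121.8°, groundspeed 100.3 kt
Leg 5: heading 111.4°; drift +6.3° → track 117.7°, groundspeed 99.5 kt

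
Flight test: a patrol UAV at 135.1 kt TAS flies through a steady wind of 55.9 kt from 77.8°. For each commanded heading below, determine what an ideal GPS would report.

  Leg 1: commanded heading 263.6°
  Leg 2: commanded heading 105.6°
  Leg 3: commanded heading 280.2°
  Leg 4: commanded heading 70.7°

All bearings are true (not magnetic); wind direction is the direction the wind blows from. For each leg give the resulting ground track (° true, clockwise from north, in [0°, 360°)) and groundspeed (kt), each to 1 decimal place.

Leg 1: track=261.9°, groundspeed=190.8 kt
Leg 2: track=122.5°, groundspeed=89.5 kt
Leg 3: track=273.7°, groundspeed=188.0 kt
Leg 4: track=65.7°, groundspeed=79.9 kt

Leg 1: heading 263.6°; drift -1.7° → track 261.9°, groundspeed 190.8 kt
Leg 2: heading 105.6°; drift +16.9° → track 122.5°, groundspeed 89.5 kt
Leg 3: heading 280.2°; drift -6.5° → track 273.7°, groundspeed 188.0 kt
Leg 4: heading 70.7°; drift -5.0° → track 65.7°, groundspeed 79.9 kt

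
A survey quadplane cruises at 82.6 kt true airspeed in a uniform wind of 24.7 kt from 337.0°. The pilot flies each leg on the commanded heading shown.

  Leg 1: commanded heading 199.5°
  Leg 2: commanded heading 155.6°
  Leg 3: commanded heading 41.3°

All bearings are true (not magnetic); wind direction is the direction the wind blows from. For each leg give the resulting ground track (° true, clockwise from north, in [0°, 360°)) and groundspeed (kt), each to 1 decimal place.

Leg 1: track=190.1°, groundspeed=102.2 kt
Leg 2: track=155.9°, groundspeed=107.3 kt
Leg 3: track=58.5°, groundspeed=75.3 kt

Leg 1: heading 199.5°; drift -9.4° → track 190.1°, groundspeed 102.2 kt
Leg 2: heading 155.6°; drift +0.3° → track 155.9°, groundspeed 107.3 kt
Leg 3: heading 41.3°; drift +17.2° → track 58.5°, groundspeed 75.3 kt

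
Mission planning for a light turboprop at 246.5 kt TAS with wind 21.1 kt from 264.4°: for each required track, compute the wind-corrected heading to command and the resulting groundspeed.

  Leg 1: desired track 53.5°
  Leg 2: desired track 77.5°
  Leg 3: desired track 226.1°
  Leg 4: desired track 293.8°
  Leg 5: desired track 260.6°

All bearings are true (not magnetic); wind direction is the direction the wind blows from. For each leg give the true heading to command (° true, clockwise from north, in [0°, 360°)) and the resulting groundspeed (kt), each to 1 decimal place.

Leg 1: heading=51.0°, groundspeed=264.4 kt
Leg 2: heading=76.9°, groundspeed=267.4 kt
Leg 3: heading=229.1°, groundspeed=229.6 kt
Leg 4: heading=291.4°, groundspeed=227.9 kt
Leg 5: heading=260.9°, groundspeed=225.4 kt

Leg 1: desired track 53.5°; wind correction -2.5° → command heading 51.0°, groundspeed 264.4 kt
Leg 2: desired track 77.5°; wind correction -0.6° → command heading 76.9°, groundspeed 267.4 kt
Leg 3: desired track 226.1°; wind correction +3.0° → command heading 229.1°, groundspeed 229.6 kt
Leg 4: desired track 293.8°; wind correction -2.4° → command heading 291.4°, groundspeed 227.9 kt
Leg 5: desired track 260.6°; wind correction +0.3° → command heading 260.9°, groundspeed 225.4 kt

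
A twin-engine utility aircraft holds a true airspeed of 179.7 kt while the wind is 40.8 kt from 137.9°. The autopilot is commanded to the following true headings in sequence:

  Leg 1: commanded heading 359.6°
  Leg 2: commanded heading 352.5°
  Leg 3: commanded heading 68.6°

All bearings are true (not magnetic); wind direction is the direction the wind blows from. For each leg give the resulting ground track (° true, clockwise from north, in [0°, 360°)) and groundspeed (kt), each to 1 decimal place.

Leg 1: heading 359.6°; drift -7.4° → track 352.2°, groundspeed 211.9 kt
Leg 2: heading 352.5°; drift -6.2° → track 346.3°, groundspeed 214.5 kt
Leg 3: heading 68.6°; drift -13.0° → track 55.6°, groundspeed 169.6 kt

Leg 1: track=352.2°, groundspeed=211.9 kt
Leg 2: track=346.3°, groundspeed=214.5 kt
Leg 3: track=55.6°, groundspeed=169.6 kt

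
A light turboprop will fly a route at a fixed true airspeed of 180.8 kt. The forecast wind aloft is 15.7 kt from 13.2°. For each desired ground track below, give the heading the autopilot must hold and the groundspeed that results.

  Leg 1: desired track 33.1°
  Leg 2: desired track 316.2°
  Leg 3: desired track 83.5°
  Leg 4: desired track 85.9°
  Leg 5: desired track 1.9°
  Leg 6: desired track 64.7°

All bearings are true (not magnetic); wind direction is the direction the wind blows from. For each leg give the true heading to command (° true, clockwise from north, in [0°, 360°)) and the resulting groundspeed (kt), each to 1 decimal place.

Leg 1: desired track 33.1°; wind correction -1.7° → command heading 31.4°, groundspeed 166.0 kt
Leg 2: desired track 316.2°; wind correction +4.2° → command heading 320.4°, groundspeed 171.8 kt
Leg 3: desired track 83.5°; wind correction -4.7° → command heading 78.8°, groundspeed 174.9 kt
Leg 4: desired track 85.9°; wind correction -4.8° → command heading 81.1°, groundspeed 175.5 kt
Leg 5: desired track 1.9°; wind correction +1.0° → command heading 2.9°, groundspeed 165.4 kt
Leg 6: desired track 64.7°; wind correction -3.9° → command heading 60.8°, groundspeed 170.6 kt

Leg 1: heading=31.4°, groundspeed=166.0 kt
Leg 2: heading=320.4°, groundspeed=171.8 kt
Leg 3: heading=78.8°, groundspeed=174.9 kt
Leg 4: heading=81.1°, groundspeed=175.5 kt
Leg 5: heading=2.9°, groundspeed=165.4 kt
Leg 6: heading=60.8°, groundspeed=170.6 kt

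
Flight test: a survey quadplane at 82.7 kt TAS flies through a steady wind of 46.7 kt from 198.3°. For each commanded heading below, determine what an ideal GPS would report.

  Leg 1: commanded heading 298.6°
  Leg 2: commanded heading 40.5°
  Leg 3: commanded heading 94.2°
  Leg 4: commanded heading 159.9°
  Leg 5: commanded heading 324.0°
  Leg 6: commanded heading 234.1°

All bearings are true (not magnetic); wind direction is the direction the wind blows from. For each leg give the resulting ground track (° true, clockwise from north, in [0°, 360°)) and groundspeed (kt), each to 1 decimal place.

Leg 1: track=325.4°, groundspeed=102.0 kt
Leg 2: track=32.5°, groundspeed=127.2 kt
Leg 3: track=68.5°, groundspeed=104.4 kt
Leg 4: track=127.7°, groundspeed=54.5 kt
Leg 5: track=343.0°, groundspeed=116.3 kt
Leg 6: track=265.5°, groundspeed=52.5 kt

Leg 1: heading 298.6°; drift +26.8° → track 325.4°, groundspeed 102.0 kt
Leg 2: heading 40.5°; drift -8.0° → track 32.5°, groundspeed 127.2 kt
Leg 3: heading 94.2°; drift -25.7° → track 68.5°, groundspeed 104.4 kt
Leg 4: heading 159.9°; drift -32.2° → track 127.7°, groundspeed 54.5 kt
Leg 5: heading 324.0°; drift +19.0° → track 343.0°, groundspeed 116.3 kt
Leg 6: heading 234.1°; drift +31.4° → track 265.5°, groundspeed 52.5 kt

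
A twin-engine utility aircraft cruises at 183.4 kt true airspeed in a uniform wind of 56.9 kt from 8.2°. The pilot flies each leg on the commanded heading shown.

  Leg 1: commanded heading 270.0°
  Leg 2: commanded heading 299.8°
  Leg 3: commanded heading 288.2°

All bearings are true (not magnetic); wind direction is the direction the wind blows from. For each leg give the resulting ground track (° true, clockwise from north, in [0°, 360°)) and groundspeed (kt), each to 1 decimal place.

Leg 1: track=253.6°, groundspeed=199.6 kt
Leg 2: track=281.8°, groundspeed=170.9 kt
Leg 3: track=270.3°, groundspeed=182.3 kt

Leg 1: heading 270.0°; drift -16.4° → track 253.6°, groundspeed 199.6 kt
Leg 2: heading 299.8°; drift -18.0° → track 281.8°, groundspeed 170.9 kt
Leg 3: heading 288.2°; drift -17.9° → track 270.3°, groundspeed 182.3 kt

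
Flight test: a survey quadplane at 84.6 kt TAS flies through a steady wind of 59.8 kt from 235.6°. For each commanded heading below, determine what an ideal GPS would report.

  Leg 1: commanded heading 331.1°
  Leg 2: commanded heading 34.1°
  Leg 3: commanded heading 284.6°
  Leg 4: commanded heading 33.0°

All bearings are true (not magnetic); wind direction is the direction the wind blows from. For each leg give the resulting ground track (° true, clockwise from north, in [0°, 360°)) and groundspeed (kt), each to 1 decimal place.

Leg 1: heading 331.1°; drift +33.4° → track 4.5°, groundspeed 108.2 kt
Leg 2: heading 34.1°; drift +8.9° → track 43.0°, groundspeed 141.9 kt
Leg 3: heading 284.6°; drift +44.9° → track 329.5°, groundspeed 64.0 kt
Leg 4: heading 33.0°; drift +9.3° → track 42.3°, groundspeed 141.7 kt

Leg 1: track=4.5°, groundspeed=108.2 kt
Leg 2: track=43.0°, groundspeed=141.9 kt
Leg 3: track=329.5°, groundspeed=64.0 kt
Leg 4: track=42.3°, groundspeed=141.7 kt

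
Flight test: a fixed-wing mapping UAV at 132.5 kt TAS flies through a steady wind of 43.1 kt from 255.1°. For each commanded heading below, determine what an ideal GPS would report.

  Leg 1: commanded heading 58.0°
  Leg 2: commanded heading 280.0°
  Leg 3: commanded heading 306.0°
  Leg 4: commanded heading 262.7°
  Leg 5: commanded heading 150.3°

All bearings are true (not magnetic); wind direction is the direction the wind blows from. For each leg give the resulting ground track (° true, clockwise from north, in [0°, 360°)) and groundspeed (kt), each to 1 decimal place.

Leg 1: track=62.2°, groundspeed=174.2 kt
Leg 2: track=291.0°, groundspeed=95.2 kt
Leg 3: track=323.6°, groundspeed=110.5 kt
Leg 4: track=266.3°, groundspeed=90.0 kt
Leg 5: track=134.1°, groundspeed=149.4 kt

Leg 1: heading 58.0°; drift +4.2° → track 62.2°, groundspeed 174.2 kt
Leg 2: heading 280.0°; drift +11.0° → track 291.0°, groundspeed 95.2 kt
Leg 3: heading 306.0°; drift +17.6° → track 323.6°, groundspeed 110.5 kt
Leg 4: heading 262.7°; drift +3.6° → track 266.3°, groundspeed 90.0 kt
Leg 5: heading 150.3°; drift -16.2° → track 134.1°, groundspeed 149.4 kt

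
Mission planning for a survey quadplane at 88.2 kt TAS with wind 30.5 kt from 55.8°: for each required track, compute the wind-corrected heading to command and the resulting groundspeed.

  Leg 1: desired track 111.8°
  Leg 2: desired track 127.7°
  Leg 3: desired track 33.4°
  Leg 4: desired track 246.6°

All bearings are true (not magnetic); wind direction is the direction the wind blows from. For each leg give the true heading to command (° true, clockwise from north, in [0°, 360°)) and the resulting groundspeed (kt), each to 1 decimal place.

Leg 1: desired track 111.8°; wind correction -16.7° → command heading 95.1°, groundspeed 67.4 kt
Leg 2: desired track 127.7°; wind correction -19.2° → command heading 108.5°, groundspeed 73.8 kt
Leg 3: desired track 33.4°; wind correction +7.6° → command heading 41.0°, groundspeed 59.2 kt
Leg 4: desired track 246.6°; wind correction +3.7° → command heading 250.3°, groundspeed 118.0 kt

Leg 1: heading=95.1°, groundspeed=67.4 kt
Leg 2: heading=108.5°, groundspeed=73.8 kt
Leg 3: heading=41.0°, groundspeed=59.2 kt
Leg 4: heading=250.3°, groundspeed=118.0 kt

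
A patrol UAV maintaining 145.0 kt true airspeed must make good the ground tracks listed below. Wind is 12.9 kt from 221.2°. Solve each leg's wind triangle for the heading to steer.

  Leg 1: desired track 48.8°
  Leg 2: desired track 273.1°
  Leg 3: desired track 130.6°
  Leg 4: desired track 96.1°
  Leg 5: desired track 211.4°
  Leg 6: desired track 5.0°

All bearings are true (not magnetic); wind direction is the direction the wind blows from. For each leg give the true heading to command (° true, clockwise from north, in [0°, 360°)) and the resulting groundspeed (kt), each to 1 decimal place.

Leg 1: desired track 48.8°; wind correction +0.7° → command heading 49.5°, groundspeed 157.8 kt
Leg 2: desired track 273.1°; wind correction -4.0° → command heading 269.1°, groundspeed 136.7 kt
Leg 3: desired track 130.6°; wind correction +5.1° → command heading 135.7°, groundspeed 144.6 kt
Leg 4: desired track 96.1°; wind correction +4.2° → command heading 100.3°, groundspeed 152.0 kt
Leg 5: desired track 211.4°; wind correction +0.9° → command heading 212.3°, groundspeed 132.3 kt
Leg 6: desired track 5.0°; wind correction -3.0° → command heading 2.0°, groundspeed 155.2 kt

Leg 1: heading=49.5°, groundspeed=157.8 kt
Leg 2: heading=269.1°, groundspeed=136.7 kt
Leg 3: heading=135.7°, groundspeed=144.6 kt
Leg 4: heading=100.3°, groundspeed=152.0 kt
Leg 5: heading=212.3°, groundspeed=132.3 kt
Leg 6: heading=2.0°, groundspeed=155.2 kt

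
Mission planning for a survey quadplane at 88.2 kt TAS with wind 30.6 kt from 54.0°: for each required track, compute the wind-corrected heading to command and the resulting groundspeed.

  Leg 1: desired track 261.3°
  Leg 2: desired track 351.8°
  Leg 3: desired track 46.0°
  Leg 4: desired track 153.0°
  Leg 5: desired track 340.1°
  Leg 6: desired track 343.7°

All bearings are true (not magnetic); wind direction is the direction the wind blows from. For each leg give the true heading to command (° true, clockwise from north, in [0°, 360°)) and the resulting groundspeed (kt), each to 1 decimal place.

Leg 1: heading=270.5°, groundspeed=114.3 kt
Leg 2: heading=9.7°, groundspeed=69.7 kt
Leg 3: heading=48.8°, groundspeed=57.8 kt
Leg 4: heading=133.0°, groundspeed=87.6 kt
Leg 5: heading=359.6°, groundspeed=74.7 kt
Leg 6: heading=2.8°, groundspeed=73.0 kt

Leg 1: desired track 261.3°; wind correction +9.2° → command heading 270.5°, groundspeed 114.3 kt
Leg 2: desired track 351.8°; wind correction +17.9° → command heading 9.7°, groundspeed 69.7 kt
Leg 3: desired track 46.0°; wind correction +2.8° → command heading 48.8°, groundspeed 57.8 kt
Leg 4: desired track 153.0°; wind correction -20.0° → command heading 133.0°, groundspeed 87.6 kt
Leg 5: desired track 340.1°; wind correction +19.5° → command heading 359.6°, groundspeed 74.7 kt
Leg 6: desired track 343.7°; wind correction +19.1° → command heading 2.8°, groundspeed 73.0 kt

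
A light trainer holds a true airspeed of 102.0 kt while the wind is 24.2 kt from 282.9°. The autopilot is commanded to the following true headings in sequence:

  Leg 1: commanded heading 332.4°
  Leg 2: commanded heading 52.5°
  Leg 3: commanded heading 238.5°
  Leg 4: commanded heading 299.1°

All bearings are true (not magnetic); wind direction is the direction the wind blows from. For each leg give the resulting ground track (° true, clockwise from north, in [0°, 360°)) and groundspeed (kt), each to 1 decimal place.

Leg 1: heading 332.4°; drift +12.0° → track 344.4°, groundspeed 88.2 kt
Leg 2: heading 52.5°; drift +9.0° → track 61.5°, groundspeed 118.9 kt
Leg 3: heading 238.5°; drift -11.3° → track 227.2°, groundspeed 86.4 kt
Leg 4: heading 299.1°; drift +4.9° → track 304.0°, groundspeed 79.0 kt

Leg 1: track=344.4°, groundspeed=88.2 kt
Leg 2: track=61.5°, groundspeed=118.9 kt
Leg 3: track=227.2°, groundspeed=86.4 kt
Leg 4: track=304.0°, groundspeed=79.0 kt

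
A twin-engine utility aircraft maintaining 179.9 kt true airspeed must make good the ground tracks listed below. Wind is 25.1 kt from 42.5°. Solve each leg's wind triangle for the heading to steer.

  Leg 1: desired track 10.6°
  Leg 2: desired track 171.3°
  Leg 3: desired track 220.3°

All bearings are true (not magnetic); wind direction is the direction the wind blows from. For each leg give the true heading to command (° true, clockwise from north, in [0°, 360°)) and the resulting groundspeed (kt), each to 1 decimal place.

Leg 1: heading=14.8°, groundspeed=158.1 kt
Leg 2: heading=165.1°, groundspeed=194.6 kt
Leg 3: heading=220.0°, groundspeed=205.0 kt

Leg 1: desired track 10.6°; wind correction +4.2° → command heading 14.8°, groundspeed 158.1 kt
Leg 2: desired track 171.3°; wind correction -6.2° → command heading 165.1°, groundspeed 194.6 kt
Leg 3: desired track 220.3°; wind correction -0.3° → command heading 220.0°, groundspeed 205.0 kt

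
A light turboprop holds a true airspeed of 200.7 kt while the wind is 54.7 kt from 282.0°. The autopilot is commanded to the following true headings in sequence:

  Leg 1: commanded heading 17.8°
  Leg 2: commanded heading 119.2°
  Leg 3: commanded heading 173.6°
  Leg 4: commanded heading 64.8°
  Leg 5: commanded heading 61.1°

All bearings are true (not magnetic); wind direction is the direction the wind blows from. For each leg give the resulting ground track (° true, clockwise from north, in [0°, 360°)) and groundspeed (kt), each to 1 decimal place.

Leg 1: track=32.6°, groundspeed=213.3 kt
Leg 2: track=115.5°, groundspeed=253.5 kt
Leg 3: track=160.2°, groundspeed=224.1 kt
Leg 4: track=72.5°, groundspeed=246.5 kt
Leg 5: track=69.5°, groundspeed=244.7 kt

Leg 1: heading 17.8°; drift +14.8° → track 32.6°, groundspeed 213.3 kt
Leg 2: heading 119.2°; drift -3.7° → track 115.5°, groundspeed 253.5 kt
Leg 3: heading 173.6°; drift -13.4° → track 160.2°, groundspeed 224.1 kt
Leg 4: heading 64.8°; drift +7.7° → track 72.5°, groundspeed 246.5 kt
Leg 5: heading 61.1°; drift +8.4° → track 69.5°, groundspeed 244.7 kt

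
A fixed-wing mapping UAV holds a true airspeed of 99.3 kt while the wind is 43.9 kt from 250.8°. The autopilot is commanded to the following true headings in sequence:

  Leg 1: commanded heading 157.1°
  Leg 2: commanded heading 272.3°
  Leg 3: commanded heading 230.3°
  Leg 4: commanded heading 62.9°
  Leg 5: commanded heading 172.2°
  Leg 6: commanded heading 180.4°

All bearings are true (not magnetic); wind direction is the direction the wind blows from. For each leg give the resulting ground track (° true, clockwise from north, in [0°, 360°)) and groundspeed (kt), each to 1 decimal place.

Leg 1: heading 157.1°; drift -23.2° → track 133.9°, groundspeed 111.1 kt
Leg 2: heading 272.3°; drift +15.4° → track 287.7°, groundspeed 60.6 kt
Leg 3: heading 230.3°; drift -14.8° → track 215.5°, groundspeed 60.2 kt
Leg 4: heading 62.9°; drift +2.4° → track 65.3°, groundspeed 142.9 kt
Leg 5: heading 172.2°; drift -25.4° → track 146.8°, groundspeed 100.3 kt
Leg 6: heading 180.4°; drift -26.1° → track 154.3°, groundspeed 94.1 kt

Leg 1: track=133.9°, groundspeed=111.1 kt
Leg 2: track=287.7°, groundspeed=60.6 kt
Leg 3: track=215.5°, groundspeed=60.2 kt
Leg 4: track=65.3°, groundspeed=142.9 kt
Leg 5: track=146.8°, groundspeed=100.3 kt
Leg 6: track=154.3°, groundspeed=94.1 kt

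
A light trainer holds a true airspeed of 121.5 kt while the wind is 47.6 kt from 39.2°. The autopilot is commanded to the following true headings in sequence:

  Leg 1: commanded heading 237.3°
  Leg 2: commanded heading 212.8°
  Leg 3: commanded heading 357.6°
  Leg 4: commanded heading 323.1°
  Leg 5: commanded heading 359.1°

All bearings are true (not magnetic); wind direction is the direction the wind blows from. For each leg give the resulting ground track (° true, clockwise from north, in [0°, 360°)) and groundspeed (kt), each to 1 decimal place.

Leg 1: track=232.2°, groundspeed=167.4 kt
Leg 2: track=214.6°, groundspeed=168.9 kt
Leg 3: track=337.4°, groundspeed=91.5 kt
Leg 4: track=300.3°, groundspeed=119.4 kt
Leg 5: track=339.3°, groundspeed=90.4 kt

Leg 1: heading 237.3°; drift -5.1° → track 232.2°, groundspeed 167.4 kt
Leg 2: heading 212.8°; drift +1.8° → track 214.6°, groundspeed 168.9 kt
Leg 3: heading 357.6°; drift -20.2° → track 337.4°, groundspeed 91.5 kt
Leg 4: heading 323.1°; drift -22.8° → track 300.3°, groundspeed 119.4 kt
Leg 5: heading 359.1°; drift -19.8° → track 339.3°, groundspeed 90.4 kt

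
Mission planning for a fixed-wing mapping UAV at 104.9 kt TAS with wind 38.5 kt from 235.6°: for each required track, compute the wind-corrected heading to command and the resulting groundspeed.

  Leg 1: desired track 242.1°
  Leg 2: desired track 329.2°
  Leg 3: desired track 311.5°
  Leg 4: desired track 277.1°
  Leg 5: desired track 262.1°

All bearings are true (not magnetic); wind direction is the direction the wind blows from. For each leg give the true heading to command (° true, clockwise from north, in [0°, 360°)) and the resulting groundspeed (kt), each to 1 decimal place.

Leg 1: desired track 242.1°; wind correction -2.4° → command heading 239.7°, groundspeed 66.6 kt
Leg 2: desired track 329.2°; wind correction -21.5° → command heading 307.7°, groundspeed 100.0 kt
Leg 3: desired track 311.5°; wind correction -20.9° → command heading 290.6°, groundspeed 88.7 kt
Leg 4: desired track 277.1°; wind correction -14.1° → command heading 263.0°, groundspeed 72.9 kt
Leg 5: desired track 262.1°; wind correction -9.4° → command heading 252.7°, groundspeed 69.0 kt

Leg 1: heading=239.7°, groundspeed=66.6 kt
Leg 2: heading=307.7°, groundspeed=100.0 kt
Leg 3: heading=290.6°, groundspeed=88.7 kt
Leg 4: heading=263.0°, groundspeed=72.9 kt
Leg 5: heading=252.7°, groundspeed=69.0 kt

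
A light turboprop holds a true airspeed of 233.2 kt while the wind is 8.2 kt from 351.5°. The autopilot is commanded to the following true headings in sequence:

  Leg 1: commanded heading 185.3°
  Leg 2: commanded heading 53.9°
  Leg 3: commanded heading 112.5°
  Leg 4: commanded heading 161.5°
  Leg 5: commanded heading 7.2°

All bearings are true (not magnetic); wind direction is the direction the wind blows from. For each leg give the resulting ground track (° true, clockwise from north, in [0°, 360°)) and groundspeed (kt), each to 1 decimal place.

Leg 1: track=184.8°, groundspeed=241.2 kt
Leg 2: track=55.7°, groundspeed=229.5 kt
Leg 3: track=114.2°, groundspeed=237.5 kt
Leg 4: track=161.8°, groundspeed=241.3 kt
Leg 5: track=7.8°, groundspeed=225.3 kt

Leg 1: heading 185.3°; drift -0.5° → track 184.8°, groundspeed 241.2 kt
Leg 2: heading 53.9°; drift +1.8° → track 55.7°, groundspeed 229.5 kt
Leg 3: heading 112.5°; drift +1.7° → track 114.2°, groundspeed 237.5 kt
Leg 4: heading 161.5°; drift +0.3° → track 161.8°, groundspeed 241.3 kt
Leg 5: heading 7.2°; drift +0.6° → track 7.8°, groundspeed 225.3 kt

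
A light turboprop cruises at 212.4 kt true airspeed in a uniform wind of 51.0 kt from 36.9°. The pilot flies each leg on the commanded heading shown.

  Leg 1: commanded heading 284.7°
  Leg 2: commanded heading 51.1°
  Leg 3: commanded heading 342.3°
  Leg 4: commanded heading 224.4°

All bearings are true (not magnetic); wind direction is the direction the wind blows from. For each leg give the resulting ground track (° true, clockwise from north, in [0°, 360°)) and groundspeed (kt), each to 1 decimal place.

Leg 1: track=273.2°, groundspeed=236.4 kt
Leg 2: track=55.5°, groundspeed=163.4 kt
Leg 3: track=329.5°, groundspeed=187.5 kt
Leg 4: track=222.9°, groundspeed=263.0 kt

Leg 1: heading 284.7°; drift -11.5° → track 273.2°, groundspeed 236.4 kt
Leg 2: heading 51.1°; drift +4.4° → track 55.5°, groundspeed 163.4 kt
Leg 3: heading 342.3°; drift -12.8° → track 329.5°, groundspeed 187.5 kt
Leg 4: heading 224.4°; drift -1.5° → track 222.9°, groundspeed 263.0 kt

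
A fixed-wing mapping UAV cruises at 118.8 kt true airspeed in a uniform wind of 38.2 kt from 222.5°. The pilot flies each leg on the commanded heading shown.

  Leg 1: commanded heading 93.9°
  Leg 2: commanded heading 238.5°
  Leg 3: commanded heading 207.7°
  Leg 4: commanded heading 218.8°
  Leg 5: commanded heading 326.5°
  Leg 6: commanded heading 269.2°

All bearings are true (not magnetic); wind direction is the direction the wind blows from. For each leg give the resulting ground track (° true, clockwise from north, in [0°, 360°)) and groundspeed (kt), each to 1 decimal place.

Leg 1: track=82.1°, groundspeed=145.7 kt
Leg 2: track=245.8°, groundspeed=82.8 kt
Leg 3: track=200.9°, groundspeed=82.4 kt
Leg 4: track=217.0°, groundspeed=80.7 kt
Leg 5: track=342.6°, groundspeed=133.3 kt
Leg 6: track=285.9°, groundspeed=96.7 kt

Leg 1: heading 93.9°; drift -11.8° → track 82.1°, groundspeed 145.7 kt
Leg 2: heading 238.5°; drift +7.3° → track 245.8°, groundspeed 82.8 kt
Leg 3: heading 207.7°; drift -6.8° → track 200.9°, groundspeed 82.4 kt
Leg 4: heading 218.8°; drift -1.8° → track 217.0°, groundspeed 80.7 kt
Leg 5: heading 326.5°; drift +16.1° → track 342.6°, groundspeed 133.3 kt
Leg 6: heading 269.2°; drift +16.7° → track 285.9°, groundspeed 96.7 kt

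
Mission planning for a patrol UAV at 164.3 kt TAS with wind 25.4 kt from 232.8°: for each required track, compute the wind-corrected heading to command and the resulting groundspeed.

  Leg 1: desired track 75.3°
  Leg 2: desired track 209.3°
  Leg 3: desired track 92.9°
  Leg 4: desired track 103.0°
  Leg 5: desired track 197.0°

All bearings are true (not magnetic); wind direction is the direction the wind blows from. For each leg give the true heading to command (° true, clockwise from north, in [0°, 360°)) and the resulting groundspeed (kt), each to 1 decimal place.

Leg 1: heading=78.7°, groundspeed=187.5 kt
Leg 2: heading=212.8°, groundspeed=140.7 kt
Leg 3: heading=98.6°, groundspeed=182.9 kt
Leg 4: heading=109.8°, groundspeed=179.4 kt
Leg 5: heading=202.2°, groundspeed=143.0 kt

Leg 1: desired track 75.3°; wind correction +3.4° → command heading 78.7°, groundspeed 187.5 kt
Leg 2: desired track 209.3°; wind correction +3.5° → command heading 212.8°, groundspeed 140.7 kt
Leg 3: desired track 92.9°; wind correction +5.7° → command heading 98.6°, groundspeed 182.9 kt
Leg 4: desired track 103.0°; wind correction +6.8° → command heading 109.8°, groundspeed 179.4 kt
Leg 5: desired track 197.0°; wind correction +5.2° → command heading 202.2°, groundspeed 143.0 kt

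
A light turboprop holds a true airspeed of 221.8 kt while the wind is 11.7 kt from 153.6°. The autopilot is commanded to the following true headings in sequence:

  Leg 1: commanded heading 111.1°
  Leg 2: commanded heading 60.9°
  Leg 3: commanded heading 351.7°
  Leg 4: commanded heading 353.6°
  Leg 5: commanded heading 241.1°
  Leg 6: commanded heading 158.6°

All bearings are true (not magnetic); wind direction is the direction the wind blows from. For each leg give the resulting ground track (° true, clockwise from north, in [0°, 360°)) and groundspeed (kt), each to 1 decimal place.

Leg 1: heading 111.1°; drift -2.1° → track 109.0°, groundspeed 213.3 kt
Leg 2: heading 60.9°; drift -3.0° → track 57.9°, groundspeed 222.7 kt
Leg 3: heading 351.7°; drift -0.9° → track 350.8°, groundspeed 232.9 kt
Leg 4: heading 353.6°; drift -1.0° → track 352.6°, groundspeed 232.8 kt
Leg 5: heading 241.1°; drift +3.0° → track 244.1°, groundspeed 221.6 kt
Leg 6: heading 158.6°; drift +0.3° → track 158.9°, groundspeed 210.1 kt

Leg 1: track=109.0°, groundspeed=213.3 kt
Leg 2: track=57.9°, groundspeed=222.7 kt
Leg 3: track=350.8°, groundspeed=232.9 kt
Leg 4: track=352.6°, groundspeed=232.8 kt
Leg 5: track=244.1°, groundspeed=221.6 kt
Leg 6: track=158.9°, groundspeed=210.1 kt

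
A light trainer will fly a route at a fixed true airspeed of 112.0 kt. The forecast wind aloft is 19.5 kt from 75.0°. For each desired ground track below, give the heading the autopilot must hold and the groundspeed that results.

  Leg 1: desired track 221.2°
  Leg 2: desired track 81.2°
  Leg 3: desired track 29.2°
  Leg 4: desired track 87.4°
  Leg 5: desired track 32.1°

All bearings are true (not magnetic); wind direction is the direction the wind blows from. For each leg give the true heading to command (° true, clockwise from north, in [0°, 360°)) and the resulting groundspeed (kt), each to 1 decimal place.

Leg 1: heading=215.6°, groundspeed=127.7 kt
Leg 2: heading=80.1°, groundspeed=92.6 kt
Leg 3: heading=36.4°, groundspeed=97.5 kt
Leg 4: heading=85.3°, groundspeed=92.9 kt
Leg 5: heading=38.9°, groundspeed=96.9 kt

Leg 1: desired track 221.2°; wind correction -5.6° → command heading 215.6°, groundspeed 127.7 kt
Leg 2: desired track 81.2°; wind correction -1.1° → command heading 80.1°, groundspeed 92.6 kt
Leg 3: desired track 29.2°; wind correction +7.2° → command heading 36.4°, groundspeed 97.5 kt
Leg 4: desired track 87.4°; wind correction -2.1° → command heading 85.3°, groundspeed 92.9 kt
Leg 5: desired track 32.1°; wind correction +6.8° → command heading 38.9°, groundspeed 96.9 kt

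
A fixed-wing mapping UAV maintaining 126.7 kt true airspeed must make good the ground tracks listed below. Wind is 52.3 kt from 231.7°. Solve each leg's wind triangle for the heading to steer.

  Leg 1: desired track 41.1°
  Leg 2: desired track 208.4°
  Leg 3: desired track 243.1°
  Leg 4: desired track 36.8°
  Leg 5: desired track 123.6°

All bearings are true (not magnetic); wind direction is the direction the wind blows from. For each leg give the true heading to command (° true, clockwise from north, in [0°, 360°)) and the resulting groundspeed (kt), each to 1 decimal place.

Leg 1: heading=36.7°, groundspeed=177.7 kt
Leg 2: heading=217.8°, groundspeed=77.0 kt
Leg 3: heading=238.4°, groundspeed=75.0 kt
Leg 4: heading=30.7°, groundspeed=176.5 kt
Leg 5: heading=146.7°, groundspeed=132.8 kt

Leg 1: desired track 41.1°; wind correction -4.4° → command heading 36.7°, groundspeed 177.7 kt
Leg 2: desired track 208.4°; wind correction +9.4° → command heading 217.8°, groundspeed 77.0 kt
Leg 3: desired track 243.1°; wind correction -4.7° → command heading 238.4°, groundspeed 75.0 kt
Leg 4: desired track 36.8°; wind correction -6.1° → command heading 30.7°, groundspeed 176.5 kt
Leg 5: desired track 123.6°; wind correction +23.1° → command heading 146.7°, groundspeed 132.8 kt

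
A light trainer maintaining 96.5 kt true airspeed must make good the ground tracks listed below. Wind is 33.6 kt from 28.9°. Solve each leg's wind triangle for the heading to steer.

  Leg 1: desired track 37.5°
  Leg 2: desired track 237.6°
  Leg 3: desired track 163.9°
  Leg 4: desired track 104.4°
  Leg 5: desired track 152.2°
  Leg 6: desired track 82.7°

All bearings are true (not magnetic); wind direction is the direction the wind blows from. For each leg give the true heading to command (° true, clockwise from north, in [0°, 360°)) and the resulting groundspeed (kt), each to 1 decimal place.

Leg 1: desired track 37.5°; wind correction -3.0° → command heading 34.5°, groundspeed 63.1 kt
Leg 2: desired track 237.6°; wind correction +9.6° → command heading 247.2°, groundspeed 124.6 kt
Leg 3: desired track 163.9°; wind correction -14.3° → command heading 149.6°, groundspeed 117.3 kt
Leg 4: desired track 104.4°; wind correction -19.7° → command heading 84.7°, groundspeed 82.4 kt
Leg 5: desired track 152.2°; wind correction -16.9° → command heading 135.3°, groundspeed 110.8 kt
Leg 6: desired track 82.7°; wind correction -16.3° → command heading 66.4°, groundspeed 72.8 kt

Leg 1: heading=34.5°, groundspeed=63.1 kt
Leg 2: heading=247.2°, groundspeed=124.6 kt
Leg 3: heading=149.6°, groundspeed=117.3 kt
Leg 4: heading=84.7°, groundspeed=82.4 kt
Leg 5: heading=135.3°, groundspeed=110.8 kt
Leg 6: heading=66.4°, groundspeed=72.8 kt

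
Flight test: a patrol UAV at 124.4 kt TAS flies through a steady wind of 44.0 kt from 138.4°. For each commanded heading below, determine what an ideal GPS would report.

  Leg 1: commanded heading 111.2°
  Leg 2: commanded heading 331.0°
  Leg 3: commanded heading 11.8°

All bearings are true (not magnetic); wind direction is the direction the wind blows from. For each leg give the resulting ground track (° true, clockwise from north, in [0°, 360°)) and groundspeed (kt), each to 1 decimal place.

Leg 1: heading 111.2°; drift -13.3° → track 97.9°, groundspeed 87.6 kt
Leg 2: heading 331.0°; drift -3.3° → track 327.7°, groundspeed 167.6 kt
Leg 3: heading 11.8°; drift -13.2° → track 358.6°, groundspeed 154.7 kt

Leg 1: track=97.9°, groundspeed=87.6 kt
Leg 2: track=327.7°, groundspeed=167.6 kt
Leg 3: track=358.6°, groundspeed=154.7 kt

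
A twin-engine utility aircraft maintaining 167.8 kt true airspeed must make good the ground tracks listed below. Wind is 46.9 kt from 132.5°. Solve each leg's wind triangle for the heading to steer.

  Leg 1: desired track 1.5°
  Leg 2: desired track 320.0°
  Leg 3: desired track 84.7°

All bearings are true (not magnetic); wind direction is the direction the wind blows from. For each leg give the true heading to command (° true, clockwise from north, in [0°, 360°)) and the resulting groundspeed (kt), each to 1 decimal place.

Leg 1: desired track 1.5°; wind correction +12.2° → command heading 13.7°, groundspeed 194.8 kt
Leg 2: desired track 320.0°; wind correction +2.1° → command heading 322.1°, groundspeed 214.2 kt
Leg 3: desired track 84.7°; wind correction +11.9° → command heading 96.6°, groundspeed 132.7 kt

Leg 1: heading=13.7°, groundspeed=194.8 kt
Leg 2: heading=322.1°, groundspeed=214.2 kt
Leg 3: heading=96.6°, groundspeed=132.7 kt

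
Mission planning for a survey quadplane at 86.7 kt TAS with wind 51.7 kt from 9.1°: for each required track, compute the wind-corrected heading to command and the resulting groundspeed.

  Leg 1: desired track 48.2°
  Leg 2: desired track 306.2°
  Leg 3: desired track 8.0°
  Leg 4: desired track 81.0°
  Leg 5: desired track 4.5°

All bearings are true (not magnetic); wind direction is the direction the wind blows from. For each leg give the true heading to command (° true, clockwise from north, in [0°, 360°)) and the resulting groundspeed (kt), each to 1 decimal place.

Leg 1: desired track 48.2°; wind correction -22.1° → command heading 26.1°, groundspeed 40.2 kt
Leg 2: desired track 306.2°; wind correction +32.1° → command heading 338.3°, groundspeed 49.9 kt
Leg 3: desired track 8.0°; wind correction +0.7° → command heading 8.7°, groundspeed 35.0 kt
Leg 4: desired track 81.0°; wind correction -34.5° → command heading 46.5°, groundspeed 55.4 kt
Leg 5: desired track 4.5°; wind correction +2.7° → command heading 7.2°, groundspeed 35.1 kt

Leg 1: heading=26.1°, groundspeed=40.2 kt
Leg 2: heading=338.3°, groundspeed=49.9 kt
Leg 3: heading=8.7°, groundspeed=35.0 kt
Leg 4: heading=46.5°, groundspeed=55.4 kt
Leg 5: heading=7.2°, groundspeed=35.1 kt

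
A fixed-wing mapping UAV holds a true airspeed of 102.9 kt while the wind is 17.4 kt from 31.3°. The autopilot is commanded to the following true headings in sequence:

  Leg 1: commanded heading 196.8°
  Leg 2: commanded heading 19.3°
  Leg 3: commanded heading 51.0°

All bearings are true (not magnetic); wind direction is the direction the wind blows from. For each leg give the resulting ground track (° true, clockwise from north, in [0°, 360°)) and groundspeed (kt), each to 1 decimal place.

Leg 1: heading 196.8°; drift +2.1° → track 198.9°, groundspeed 119.8 kt
Leg 2: heading 19.3°; drift -2.4° → track 16.9°, groundspeed 86.0 kt
Leg 3: heading 51.0°; drift +3.9° → track 54.9°, groundspeed 86.7 kt

Leg 1: track=198.9°, groundspeed=119.8 kt
Leg 2: track=16.9°, groundspeed=86.0 kt
Leg 3: track=54.9°, groundspeed=86.7 kt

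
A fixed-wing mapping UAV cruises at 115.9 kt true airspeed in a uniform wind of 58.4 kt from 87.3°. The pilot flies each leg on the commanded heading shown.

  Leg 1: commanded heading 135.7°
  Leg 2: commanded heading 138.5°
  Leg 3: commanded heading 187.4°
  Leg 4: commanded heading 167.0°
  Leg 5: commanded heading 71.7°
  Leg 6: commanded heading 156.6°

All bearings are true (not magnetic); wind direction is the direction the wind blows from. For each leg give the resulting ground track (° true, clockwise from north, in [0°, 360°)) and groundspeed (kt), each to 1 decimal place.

Leg 1: track=165.2°, groundspeed=88.6 kt
Leg 2: track=168.4°, groundspeed=91.4 kt
Leg 3: track=211.9°, groundspeed=138.6 kt
Leg 4: track=195.6°, groundspeed=120.1 kt
Leg 5: track=56.9°, groundspeed=61.7 kt
Leg 6: track=186.4°, groundspeed=109.8 kt

Leg 1: heading 135.7°; drift +29.5° → track 165.2°, groundspeed 88.6 kt
Leg 2: heading 138.5°; drift +29.9° → track 168.4°, groundspeed 91.4 kt
Leg 3: heading 187.4°; drift +24.5° → track 211.9°, groundspeed 138.6 kt
Leg 4: heading 167.0°; drift +28.6° → track 195.6°, groundspeed 120.1 kt
Leg 5: heading 71.7°; drift -14.8° → track 56.9°, groundspeed 61.7 kt
Leg 6: heading 156.6°; drift +29.8° → track 186.4°, groundspeed 109.8 kt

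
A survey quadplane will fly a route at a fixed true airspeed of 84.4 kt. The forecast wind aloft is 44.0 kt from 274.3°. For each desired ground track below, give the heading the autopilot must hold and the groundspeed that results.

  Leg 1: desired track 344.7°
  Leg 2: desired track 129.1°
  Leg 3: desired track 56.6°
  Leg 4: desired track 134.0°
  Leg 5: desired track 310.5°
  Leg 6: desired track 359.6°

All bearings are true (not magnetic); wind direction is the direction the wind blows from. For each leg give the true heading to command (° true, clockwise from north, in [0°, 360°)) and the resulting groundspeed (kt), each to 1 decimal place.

Leg 1: desired track 344.7°; wind correction -29.4° → command heading 315.3°, groundspeed 58.8 kt
Leg 2: desired track 129.1°; wind correction +17.3° → command heading 146.4°, groundspeed 116.7 kt
Leg 3: desired track 56.6°; wind correction -18.6° → command heading 38.0°, groundspeed 114.8 kt
Leg 4: desired track 134.0°; wind correction +19.5° → command heading 153.5°, groundspeed 113.4 kt
Leg 5: desired track 310.5°; wind correction -17.9° → command heading 292.6°, groundspeed 44.8 kt
Leg 6: desired track 359.6°; wind correction -31.3° → command heading 328.3°, groundspeed 68.5 kt

Leg 1: heading=315.3°, groundspeed=58.8 kt
Leg 2: heading=146.4°, groundspeed=116.7 kt
Leg 3: heading=38.0°, groundspeed=114.8 kt
Leg 4: heading=153.5°, groundspeed=113.4 kt
Leg 5: heading=292.6°, groundspeed=44.8 kt
Leg 6: heading=328.3°, groundspeed=68.5 kt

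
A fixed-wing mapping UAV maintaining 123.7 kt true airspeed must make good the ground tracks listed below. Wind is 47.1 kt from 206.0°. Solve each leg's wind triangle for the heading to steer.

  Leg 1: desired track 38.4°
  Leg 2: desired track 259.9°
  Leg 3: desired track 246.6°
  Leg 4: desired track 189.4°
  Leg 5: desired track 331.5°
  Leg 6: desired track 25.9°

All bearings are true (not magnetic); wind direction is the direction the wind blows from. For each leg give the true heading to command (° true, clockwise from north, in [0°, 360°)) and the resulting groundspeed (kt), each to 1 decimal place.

Leg 1: desired track 38.4°; wind correction +4.7° → command heading 43.1°, groundspeed 169.3 kt
Leg 2: desired track 259.9°; wind correction -17.9° → command heading 242.0°, groundspeed 89.9 kt
Leg 3: desired track 246.6°; wind correction -14.3° → command heading 232.3°, groundspeed 84.1 kt
Leg 4: desired track 189.4°; wind correction +6.2° → command heading 195.6°, groundspeed 77.8 kt
Leg 5: desired track 331.5°; wind correction -18.1° → command heading 313.4°, groundspeed 145.0 kt
Leg 6: desired track 25.9°; wind correction +0.0° → command heading 25.9°, groundspeed 170.8 kt

Leg 1: heading=43.1°, groundspeed=169.3 kt
Leg 2: heading=242.0°, groundspeed=89.9 kt
Leg 3: heading=232.3°, groundspeed=84.1 kt
Leg 4: heading=195.6°, groundspeed=77.8 kt
Leg 5: heading=313.4°, groundspeed=145.0 kt
Leg 6: heading=25.9°, groundspeed=170.8 kt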